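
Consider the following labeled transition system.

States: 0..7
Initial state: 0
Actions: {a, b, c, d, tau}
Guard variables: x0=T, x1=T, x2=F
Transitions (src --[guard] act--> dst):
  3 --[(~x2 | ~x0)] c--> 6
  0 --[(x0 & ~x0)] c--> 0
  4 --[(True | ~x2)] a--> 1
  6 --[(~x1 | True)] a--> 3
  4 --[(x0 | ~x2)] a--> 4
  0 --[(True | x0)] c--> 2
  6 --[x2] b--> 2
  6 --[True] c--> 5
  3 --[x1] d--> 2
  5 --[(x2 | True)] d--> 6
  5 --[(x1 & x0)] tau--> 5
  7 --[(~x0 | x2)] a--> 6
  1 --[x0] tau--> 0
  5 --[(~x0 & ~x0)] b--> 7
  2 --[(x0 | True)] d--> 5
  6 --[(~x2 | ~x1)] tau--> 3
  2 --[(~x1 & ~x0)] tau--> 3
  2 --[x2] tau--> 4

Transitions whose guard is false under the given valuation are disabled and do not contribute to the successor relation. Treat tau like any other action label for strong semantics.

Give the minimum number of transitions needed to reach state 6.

Answer: 3

Trace:
BFS to 6:
  depth 0: {0}
  depth 1: {2}
  depth 2: {5}
  depth 3: {6}
first hit 6 at d=3 via c·d·d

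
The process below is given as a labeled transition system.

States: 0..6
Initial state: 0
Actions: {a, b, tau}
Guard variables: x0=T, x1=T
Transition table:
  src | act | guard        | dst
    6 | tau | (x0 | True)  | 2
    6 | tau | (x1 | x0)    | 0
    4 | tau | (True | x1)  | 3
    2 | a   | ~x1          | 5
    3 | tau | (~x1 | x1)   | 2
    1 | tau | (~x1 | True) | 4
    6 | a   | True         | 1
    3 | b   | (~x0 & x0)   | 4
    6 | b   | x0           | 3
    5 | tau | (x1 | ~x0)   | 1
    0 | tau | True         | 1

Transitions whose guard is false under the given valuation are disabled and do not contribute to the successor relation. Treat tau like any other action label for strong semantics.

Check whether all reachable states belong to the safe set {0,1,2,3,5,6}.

Answer: INVARIANT VIOLATED at state 4

Working:
Safe = {0,1,2,3,5,6}
Reach set: {0,1,2,3,4}
  0: ✓
  1: ✓
  2: ✓
  3: ✓
  4: VIOLATES
reach 4 via tau·tau — violates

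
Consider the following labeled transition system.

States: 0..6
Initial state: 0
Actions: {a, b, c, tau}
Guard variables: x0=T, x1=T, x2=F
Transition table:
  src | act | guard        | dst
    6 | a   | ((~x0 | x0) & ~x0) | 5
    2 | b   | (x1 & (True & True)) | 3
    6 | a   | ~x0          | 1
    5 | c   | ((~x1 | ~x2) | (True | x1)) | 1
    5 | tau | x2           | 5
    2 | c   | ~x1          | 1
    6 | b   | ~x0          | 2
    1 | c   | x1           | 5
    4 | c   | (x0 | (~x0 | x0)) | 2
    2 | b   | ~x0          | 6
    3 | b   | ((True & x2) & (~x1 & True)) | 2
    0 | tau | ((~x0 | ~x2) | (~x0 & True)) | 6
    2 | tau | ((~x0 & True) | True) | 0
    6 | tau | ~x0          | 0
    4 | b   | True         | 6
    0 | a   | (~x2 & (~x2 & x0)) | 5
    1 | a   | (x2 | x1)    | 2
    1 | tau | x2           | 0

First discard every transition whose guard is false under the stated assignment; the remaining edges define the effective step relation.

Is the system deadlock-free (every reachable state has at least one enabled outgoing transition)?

Answer: DEADLOCK at state 3

Trace:
Reach set: {0,1,2,3,5,6}
  0: a→5  tau→6  [deg 2]
  1: a→2  c→5  [deg 2]
  2: b→3  tau→0  [deg 2]
  3: ∅  [STUCK]
  5: c→1  [deg 1]
  6: ∅  [STUCK]
witness 3: a·c·a·b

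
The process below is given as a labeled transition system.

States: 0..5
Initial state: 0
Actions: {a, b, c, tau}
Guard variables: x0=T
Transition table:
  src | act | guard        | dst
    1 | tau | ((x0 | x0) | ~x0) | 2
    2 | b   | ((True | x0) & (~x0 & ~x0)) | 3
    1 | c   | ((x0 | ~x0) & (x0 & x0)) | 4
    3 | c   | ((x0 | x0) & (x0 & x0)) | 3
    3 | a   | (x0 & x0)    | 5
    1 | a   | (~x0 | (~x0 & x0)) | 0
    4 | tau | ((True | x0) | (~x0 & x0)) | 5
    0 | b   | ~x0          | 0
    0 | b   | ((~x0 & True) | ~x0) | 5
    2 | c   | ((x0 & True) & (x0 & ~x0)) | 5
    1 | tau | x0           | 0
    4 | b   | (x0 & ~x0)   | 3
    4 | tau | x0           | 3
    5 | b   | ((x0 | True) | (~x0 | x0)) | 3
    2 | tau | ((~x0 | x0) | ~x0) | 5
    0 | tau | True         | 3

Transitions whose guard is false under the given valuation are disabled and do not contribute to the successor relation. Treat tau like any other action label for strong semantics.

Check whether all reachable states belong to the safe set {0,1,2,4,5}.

Safe = {0,1,2,4,5}
Reach set: {0,3,5}
  0: safe
  3: VIOLATES
  5: safe
witness against invariant: tau → 3

Answer: INVARIANT VIOLATED at state 3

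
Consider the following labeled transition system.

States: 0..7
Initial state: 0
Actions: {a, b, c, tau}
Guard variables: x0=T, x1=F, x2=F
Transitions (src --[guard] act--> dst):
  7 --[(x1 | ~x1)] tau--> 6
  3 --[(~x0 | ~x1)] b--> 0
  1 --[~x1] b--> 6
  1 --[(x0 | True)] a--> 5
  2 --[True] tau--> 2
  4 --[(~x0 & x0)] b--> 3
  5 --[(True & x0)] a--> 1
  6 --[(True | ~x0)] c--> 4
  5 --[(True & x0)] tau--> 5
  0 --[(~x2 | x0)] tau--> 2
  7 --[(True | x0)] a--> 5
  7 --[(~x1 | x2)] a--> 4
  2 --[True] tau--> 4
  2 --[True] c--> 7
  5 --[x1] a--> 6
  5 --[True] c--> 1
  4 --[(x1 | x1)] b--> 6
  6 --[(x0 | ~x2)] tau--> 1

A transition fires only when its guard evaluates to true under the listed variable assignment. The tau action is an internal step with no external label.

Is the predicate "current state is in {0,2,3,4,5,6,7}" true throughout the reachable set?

Answer: INVARIANT VIOLATED at state 1

Analysis:
Allowed set {0,2,3,4,5,6,7}
R = {0,1,2,4,5,6,7}
  0: ok
  1: ✗ unsafe
  2: ok
  4: ok
  5: ok
  6: ok
  7: ok
reach 1 via tau·c·tau·tau — violates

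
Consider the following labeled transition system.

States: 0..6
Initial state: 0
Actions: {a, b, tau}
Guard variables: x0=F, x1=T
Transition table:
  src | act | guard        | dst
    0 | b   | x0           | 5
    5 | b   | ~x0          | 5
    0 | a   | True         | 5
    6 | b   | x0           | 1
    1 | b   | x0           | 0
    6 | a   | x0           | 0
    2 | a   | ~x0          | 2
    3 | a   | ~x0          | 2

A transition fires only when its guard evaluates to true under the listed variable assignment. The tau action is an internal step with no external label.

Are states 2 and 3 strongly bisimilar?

Compute ~ classes (split until stable):
  round 0: {{0,1,2,3,4,5,6}}
  round 1: {{0,2,3},{1,4,6},{5}}
  round 2: {{0},{1,4,6},{2,3},{5}}
Fixed point at round 3; 4 class(es).
class of 2: {2,3}; class of 3: {2,3}

Answer: BISIMILAR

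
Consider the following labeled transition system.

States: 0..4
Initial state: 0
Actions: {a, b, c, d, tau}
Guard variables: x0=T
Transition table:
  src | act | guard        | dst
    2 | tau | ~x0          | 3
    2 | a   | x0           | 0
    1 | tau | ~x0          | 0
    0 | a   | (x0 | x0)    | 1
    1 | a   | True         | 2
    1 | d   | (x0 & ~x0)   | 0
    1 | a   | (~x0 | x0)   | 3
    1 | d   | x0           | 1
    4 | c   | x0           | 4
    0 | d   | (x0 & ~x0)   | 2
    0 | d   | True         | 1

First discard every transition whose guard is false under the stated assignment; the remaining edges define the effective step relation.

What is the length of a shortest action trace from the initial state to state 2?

Answer: 2

Analysis:
Layered search for 2:
  depth 0: {0}
  depth 1: {1}
  depth 2: {2,3}
first hit 2 at d=2 via a·a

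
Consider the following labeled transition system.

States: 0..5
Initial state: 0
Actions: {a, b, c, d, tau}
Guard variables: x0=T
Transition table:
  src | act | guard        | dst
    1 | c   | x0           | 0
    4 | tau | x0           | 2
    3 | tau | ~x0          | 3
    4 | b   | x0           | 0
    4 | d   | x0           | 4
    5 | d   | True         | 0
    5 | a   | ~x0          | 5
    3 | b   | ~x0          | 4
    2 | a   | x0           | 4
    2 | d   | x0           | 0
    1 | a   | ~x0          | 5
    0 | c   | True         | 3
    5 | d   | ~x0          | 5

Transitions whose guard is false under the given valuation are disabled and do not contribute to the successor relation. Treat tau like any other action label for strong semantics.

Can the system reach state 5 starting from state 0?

Answer: UNREACHABLE

Analysis:
8 transition(s) survive guard evaluation.
L0 = {0}
L1 = {3}  total {0,3}
Reachable = {0,3}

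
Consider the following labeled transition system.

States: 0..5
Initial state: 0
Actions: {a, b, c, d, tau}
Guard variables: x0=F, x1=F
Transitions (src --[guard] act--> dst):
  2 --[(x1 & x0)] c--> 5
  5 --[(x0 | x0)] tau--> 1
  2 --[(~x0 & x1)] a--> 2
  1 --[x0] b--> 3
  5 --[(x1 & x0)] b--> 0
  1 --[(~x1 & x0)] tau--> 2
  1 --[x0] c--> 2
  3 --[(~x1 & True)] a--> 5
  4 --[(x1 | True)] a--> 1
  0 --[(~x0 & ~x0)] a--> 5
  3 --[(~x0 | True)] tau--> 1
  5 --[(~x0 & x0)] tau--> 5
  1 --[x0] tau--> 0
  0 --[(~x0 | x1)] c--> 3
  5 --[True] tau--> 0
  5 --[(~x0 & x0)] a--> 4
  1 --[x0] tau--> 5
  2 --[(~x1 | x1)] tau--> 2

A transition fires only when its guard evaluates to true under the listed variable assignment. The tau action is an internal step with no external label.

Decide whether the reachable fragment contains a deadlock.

Answer: DEADLOCK at state 1

Working:
Reachable = {0,1,3,5}
  0: a→5  c→3  [deg 2]
  1: ∅  [no exit]
  3: a→5  tau→1  [deg 2]
  5: tau→0  [deg 1]
Path to 1: c·tau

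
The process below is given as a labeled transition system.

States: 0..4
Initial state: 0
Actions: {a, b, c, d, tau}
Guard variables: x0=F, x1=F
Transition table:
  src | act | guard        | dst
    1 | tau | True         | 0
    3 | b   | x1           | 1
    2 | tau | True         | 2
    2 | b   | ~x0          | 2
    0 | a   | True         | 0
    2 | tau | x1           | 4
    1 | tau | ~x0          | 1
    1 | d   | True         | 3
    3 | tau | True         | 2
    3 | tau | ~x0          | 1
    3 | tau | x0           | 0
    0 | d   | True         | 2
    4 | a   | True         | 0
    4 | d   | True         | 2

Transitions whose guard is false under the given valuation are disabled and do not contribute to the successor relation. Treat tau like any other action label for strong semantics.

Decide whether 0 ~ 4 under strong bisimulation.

Answer: BISIMILAR

Analysis:
Compute ~ classes (split until stable):
  round 0: {{0,1,2,3,4}}
  round 1: {{0,4},{1},{2},{3}}
stable after 2 split(s): 4 block(s)
0∈{0,4}, 4∈{0,4}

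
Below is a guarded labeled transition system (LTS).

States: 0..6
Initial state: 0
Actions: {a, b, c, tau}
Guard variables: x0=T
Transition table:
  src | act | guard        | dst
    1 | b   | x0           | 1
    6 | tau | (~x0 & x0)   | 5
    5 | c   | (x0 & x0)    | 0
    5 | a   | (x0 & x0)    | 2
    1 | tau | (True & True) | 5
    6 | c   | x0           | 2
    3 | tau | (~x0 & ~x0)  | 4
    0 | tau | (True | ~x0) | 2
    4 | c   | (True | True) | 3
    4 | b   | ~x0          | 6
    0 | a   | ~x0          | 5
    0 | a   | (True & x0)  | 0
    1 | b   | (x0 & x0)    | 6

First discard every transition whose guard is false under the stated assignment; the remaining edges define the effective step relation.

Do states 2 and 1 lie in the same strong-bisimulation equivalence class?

Refine partition for ~:
  P[0] = {{0,1,2,3,4,5,6}}
  P[1] = {{0},{1},{2,3},{4,6},{5}}
5 equivalence class(es) (converged in 2)
[2]={2,3}  [1]={1}

Answer: NOT BISIMILAR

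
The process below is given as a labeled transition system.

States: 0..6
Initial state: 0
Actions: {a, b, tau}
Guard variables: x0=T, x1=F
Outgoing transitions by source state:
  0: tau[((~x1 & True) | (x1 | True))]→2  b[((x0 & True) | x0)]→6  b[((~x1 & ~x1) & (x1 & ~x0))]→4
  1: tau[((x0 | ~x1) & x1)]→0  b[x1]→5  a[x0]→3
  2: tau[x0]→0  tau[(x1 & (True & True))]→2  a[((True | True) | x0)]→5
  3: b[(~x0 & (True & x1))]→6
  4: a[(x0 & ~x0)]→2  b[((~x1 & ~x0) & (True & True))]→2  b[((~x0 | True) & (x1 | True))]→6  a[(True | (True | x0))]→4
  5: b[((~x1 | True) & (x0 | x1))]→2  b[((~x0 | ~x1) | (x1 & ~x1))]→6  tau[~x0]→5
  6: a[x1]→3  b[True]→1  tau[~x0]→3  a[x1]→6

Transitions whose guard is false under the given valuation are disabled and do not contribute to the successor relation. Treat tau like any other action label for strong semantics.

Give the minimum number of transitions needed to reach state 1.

Breadth-first toward 1:
  L0 = {0}
  L1 = {2,6}
  L2 = {1,5}
depth(1)=2, e.g. b·b

Answer: 2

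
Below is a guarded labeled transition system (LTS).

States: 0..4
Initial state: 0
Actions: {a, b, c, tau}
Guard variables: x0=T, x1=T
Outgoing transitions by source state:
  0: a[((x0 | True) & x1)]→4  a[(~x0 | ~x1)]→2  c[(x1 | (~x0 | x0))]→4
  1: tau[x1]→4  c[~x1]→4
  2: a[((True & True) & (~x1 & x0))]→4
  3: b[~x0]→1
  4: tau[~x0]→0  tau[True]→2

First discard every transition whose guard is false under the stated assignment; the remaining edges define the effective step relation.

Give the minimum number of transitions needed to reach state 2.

Answer: 2

Analysis:
BFS to 2:
  Layer 0: {0}
  Layer 1: {4}
  Layer 2: {2}
2 enters at depth 2; path a·tau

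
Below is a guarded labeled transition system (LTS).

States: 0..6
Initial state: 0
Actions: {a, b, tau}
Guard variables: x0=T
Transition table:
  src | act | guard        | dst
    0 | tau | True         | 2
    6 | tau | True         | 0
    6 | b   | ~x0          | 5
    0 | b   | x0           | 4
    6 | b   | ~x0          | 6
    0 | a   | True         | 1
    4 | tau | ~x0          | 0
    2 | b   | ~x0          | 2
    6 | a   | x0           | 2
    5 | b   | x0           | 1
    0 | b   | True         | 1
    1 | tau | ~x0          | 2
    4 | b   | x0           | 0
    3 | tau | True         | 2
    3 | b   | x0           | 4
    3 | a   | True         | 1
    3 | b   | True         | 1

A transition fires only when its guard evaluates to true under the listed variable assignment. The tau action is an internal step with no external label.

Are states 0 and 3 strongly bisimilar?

Bisimulation quotient by refinement:
  round 0: {{0,1,2,3,4,5,6}}
  round 1: {{0,3},{1,2},{4,5},{6}}
  round 2: {{0,3},{1,2},{4},{5},{6}}
5 equivalence class(es) (converged in 3)
[0]={0,3}  [3]={0,3}

Answer: BISIMILAR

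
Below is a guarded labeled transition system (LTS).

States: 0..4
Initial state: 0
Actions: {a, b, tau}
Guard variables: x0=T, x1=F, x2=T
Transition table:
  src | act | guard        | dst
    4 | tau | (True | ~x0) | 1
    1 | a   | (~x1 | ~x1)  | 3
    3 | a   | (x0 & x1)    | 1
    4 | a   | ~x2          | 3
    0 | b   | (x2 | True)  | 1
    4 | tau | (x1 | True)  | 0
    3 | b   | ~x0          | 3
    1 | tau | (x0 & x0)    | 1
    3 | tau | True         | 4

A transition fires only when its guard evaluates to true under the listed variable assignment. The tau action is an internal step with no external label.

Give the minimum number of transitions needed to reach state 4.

Layered search for 4:
  L0 = {0}
  L1 = {1}
  L2 = {3}
  L3 = {4}
first hit 4 at d=3 via b·a·tau

Answer: 3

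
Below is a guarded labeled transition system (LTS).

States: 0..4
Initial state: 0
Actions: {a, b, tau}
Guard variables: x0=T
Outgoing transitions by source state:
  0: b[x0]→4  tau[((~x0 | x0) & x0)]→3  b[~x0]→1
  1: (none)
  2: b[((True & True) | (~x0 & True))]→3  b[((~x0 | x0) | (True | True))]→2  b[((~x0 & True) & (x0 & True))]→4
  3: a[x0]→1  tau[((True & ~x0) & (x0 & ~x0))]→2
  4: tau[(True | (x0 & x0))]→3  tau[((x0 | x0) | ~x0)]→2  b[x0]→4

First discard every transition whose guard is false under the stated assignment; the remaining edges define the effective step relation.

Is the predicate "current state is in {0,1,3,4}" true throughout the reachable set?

Answer: INVARIANT VIOLATED at state 2

Working:
Safe = {0,1,3,4}
Reachable = {0,1,2,3,4}
  0: safe
  1: safe
  2: VIOLATES
  3: safe
  4: safe
counterexample path to 2: b·tau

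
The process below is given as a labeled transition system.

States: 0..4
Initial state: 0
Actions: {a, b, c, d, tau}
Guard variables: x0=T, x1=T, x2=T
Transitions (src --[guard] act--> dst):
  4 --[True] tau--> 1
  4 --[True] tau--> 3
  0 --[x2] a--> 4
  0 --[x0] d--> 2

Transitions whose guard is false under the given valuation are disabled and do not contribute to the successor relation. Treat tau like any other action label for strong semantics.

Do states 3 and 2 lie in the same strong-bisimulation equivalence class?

Compute ~ classes (split until stable):
  π0 = {{0,1,2,3,4}}
  π1 = {{0},{1,2,3},{4}}
3 equivalence class(es) (converged in 2)
3∈{1,2,3}, 2∈{1,2,3}

Answer: BISIMILAR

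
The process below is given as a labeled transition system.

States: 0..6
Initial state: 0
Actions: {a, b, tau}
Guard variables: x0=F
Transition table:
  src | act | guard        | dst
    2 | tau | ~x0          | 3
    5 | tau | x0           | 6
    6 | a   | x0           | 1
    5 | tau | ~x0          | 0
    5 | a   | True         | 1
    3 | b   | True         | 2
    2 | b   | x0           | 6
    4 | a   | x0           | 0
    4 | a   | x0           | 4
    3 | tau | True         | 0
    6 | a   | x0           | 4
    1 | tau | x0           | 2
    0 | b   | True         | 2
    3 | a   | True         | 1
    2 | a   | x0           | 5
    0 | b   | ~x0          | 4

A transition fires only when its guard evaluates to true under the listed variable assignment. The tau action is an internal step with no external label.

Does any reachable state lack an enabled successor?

Answer: DEADLOCK at state 1

Working:
R = {0,1,2,3,4}
  0: b→2  b→4  [2 exit(s)]
  1: ∅  [deadlock]
  2: tau→3  [1 exit(s)]
  3: a→1  b→2  tau→0  [3 exit(s)]
  4: ∅  [deadlock]
Path to 1: b·tau·a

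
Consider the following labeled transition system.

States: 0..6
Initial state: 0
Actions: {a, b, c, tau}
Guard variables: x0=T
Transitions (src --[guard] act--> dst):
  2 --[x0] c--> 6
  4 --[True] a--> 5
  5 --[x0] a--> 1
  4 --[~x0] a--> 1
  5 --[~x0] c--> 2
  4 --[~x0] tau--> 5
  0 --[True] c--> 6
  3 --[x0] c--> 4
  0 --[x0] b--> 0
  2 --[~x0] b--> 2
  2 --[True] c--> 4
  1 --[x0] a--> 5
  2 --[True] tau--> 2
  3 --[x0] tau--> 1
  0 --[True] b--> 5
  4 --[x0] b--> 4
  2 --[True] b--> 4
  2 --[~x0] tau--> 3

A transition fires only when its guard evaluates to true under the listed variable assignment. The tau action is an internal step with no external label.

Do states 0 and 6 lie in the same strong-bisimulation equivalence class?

Answer: NOT BISIMILAR

Working:
Bisimulation quotient by refinement:
  P[0] = {{0,1,2,3,4,5,6}}
  P[1] = {{0},{1,5},{2},{3},{4},{6}}
6 equivalence class(es) (converged in 2)
[0]={0}  [6]={6}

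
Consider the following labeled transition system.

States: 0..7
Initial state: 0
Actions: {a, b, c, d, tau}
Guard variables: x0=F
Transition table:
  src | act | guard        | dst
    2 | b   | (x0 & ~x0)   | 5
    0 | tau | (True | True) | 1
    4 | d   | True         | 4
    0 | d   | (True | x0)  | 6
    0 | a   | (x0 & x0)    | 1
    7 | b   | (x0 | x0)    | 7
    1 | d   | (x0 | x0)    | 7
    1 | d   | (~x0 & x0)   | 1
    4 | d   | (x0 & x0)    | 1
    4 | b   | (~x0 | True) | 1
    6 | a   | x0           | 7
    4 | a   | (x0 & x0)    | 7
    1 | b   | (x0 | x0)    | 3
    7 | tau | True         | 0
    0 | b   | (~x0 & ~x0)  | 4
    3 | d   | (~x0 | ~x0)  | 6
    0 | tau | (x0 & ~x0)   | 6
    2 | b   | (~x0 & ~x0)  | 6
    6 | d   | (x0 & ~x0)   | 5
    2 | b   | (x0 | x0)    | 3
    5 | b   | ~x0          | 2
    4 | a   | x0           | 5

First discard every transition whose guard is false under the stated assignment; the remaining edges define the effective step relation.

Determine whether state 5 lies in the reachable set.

Answer: UNREACHABLE

Analysis:
9 transition(s) survive guard evaluation.
Layer 0: {0}
Layer 1: {1,4,6}  total {0,1,4,6}
Reachable = {0,1,4,6}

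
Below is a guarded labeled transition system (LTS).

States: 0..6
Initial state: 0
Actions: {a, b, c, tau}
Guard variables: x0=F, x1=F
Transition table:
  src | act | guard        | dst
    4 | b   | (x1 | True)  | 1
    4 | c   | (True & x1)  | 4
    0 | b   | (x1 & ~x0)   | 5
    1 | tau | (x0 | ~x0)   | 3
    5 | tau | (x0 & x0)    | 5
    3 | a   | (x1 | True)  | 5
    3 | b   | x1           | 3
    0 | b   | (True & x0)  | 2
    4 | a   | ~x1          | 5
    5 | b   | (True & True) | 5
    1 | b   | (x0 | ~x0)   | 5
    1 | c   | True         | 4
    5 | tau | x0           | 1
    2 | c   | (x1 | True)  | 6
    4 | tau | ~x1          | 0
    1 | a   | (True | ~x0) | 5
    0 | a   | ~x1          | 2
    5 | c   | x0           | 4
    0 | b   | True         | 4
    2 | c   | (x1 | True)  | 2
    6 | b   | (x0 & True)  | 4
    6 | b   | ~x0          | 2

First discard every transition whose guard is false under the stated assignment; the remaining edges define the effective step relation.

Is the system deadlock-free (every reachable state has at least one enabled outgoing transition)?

Answer: DEADLOCK-FREE

Analysis:
R = {0,1,2,3,4,5,6}
  0: a→2  b→4  [2 exit(s)]
  1: a→5  b→5  c→4  tau→3  [4 exit(s)]
  2: c→2  c→6  [2 exit(s)]
  3: a→5  [1 exit(s)]
  4: a→5  b→1  tau→0  [3 exit(s)]
  5: b→5  [1 exit(s)]
  6: b→2  [1 exit(s)]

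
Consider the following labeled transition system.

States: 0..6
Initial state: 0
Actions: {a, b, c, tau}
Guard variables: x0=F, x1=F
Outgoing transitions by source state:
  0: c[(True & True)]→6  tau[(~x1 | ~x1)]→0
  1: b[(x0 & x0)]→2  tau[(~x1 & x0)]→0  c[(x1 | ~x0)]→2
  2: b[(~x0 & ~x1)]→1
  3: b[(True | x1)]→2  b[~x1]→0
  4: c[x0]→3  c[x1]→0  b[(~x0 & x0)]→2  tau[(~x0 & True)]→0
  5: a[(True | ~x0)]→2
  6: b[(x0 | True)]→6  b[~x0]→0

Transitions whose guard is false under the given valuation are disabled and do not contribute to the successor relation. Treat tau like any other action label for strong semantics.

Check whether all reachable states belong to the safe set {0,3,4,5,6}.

Answer: INVARIANT HOLDS

Trace:
Safe = {0,3,4,5,6}
Reach set: {0,6}
  0: ✓
  6: ✓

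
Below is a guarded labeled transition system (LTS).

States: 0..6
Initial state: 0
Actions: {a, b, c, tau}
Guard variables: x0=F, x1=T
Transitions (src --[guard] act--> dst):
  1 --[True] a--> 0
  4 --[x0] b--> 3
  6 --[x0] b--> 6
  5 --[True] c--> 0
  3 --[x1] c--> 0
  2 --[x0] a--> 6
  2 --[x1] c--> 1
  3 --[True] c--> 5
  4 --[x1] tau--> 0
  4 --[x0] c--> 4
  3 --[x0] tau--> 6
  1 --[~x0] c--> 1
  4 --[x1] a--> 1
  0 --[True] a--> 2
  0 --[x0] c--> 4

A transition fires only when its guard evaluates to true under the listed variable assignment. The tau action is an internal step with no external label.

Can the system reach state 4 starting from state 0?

Answer: UNREACHABLE

Trace:
9 transition(s) survive guard evaluation.
depth 0: {0}
depth 1: {2}  total {0,2}
depth 2: {1}  total {0,1,2}
Reachable = {0,1,2}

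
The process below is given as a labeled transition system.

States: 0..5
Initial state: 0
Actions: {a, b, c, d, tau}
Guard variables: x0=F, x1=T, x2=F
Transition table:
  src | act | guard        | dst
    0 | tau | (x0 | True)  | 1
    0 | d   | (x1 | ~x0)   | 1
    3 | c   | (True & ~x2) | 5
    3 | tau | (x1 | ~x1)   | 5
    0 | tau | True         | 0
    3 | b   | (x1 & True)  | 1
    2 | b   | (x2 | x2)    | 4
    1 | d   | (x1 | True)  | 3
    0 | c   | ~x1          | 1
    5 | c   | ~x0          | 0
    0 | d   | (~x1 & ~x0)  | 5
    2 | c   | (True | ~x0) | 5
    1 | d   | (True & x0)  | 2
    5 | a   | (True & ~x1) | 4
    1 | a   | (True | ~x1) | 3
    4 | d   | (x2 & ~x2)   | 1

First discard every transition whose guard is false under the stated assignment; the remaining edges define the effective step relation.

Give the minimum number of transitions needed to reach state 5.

BFS to 5:
  L0 = {0}
  L1 = {1}
  L2 = {3}
  L3 = {5}
depth(5)=3, e.g. d·a·c

Answer: 3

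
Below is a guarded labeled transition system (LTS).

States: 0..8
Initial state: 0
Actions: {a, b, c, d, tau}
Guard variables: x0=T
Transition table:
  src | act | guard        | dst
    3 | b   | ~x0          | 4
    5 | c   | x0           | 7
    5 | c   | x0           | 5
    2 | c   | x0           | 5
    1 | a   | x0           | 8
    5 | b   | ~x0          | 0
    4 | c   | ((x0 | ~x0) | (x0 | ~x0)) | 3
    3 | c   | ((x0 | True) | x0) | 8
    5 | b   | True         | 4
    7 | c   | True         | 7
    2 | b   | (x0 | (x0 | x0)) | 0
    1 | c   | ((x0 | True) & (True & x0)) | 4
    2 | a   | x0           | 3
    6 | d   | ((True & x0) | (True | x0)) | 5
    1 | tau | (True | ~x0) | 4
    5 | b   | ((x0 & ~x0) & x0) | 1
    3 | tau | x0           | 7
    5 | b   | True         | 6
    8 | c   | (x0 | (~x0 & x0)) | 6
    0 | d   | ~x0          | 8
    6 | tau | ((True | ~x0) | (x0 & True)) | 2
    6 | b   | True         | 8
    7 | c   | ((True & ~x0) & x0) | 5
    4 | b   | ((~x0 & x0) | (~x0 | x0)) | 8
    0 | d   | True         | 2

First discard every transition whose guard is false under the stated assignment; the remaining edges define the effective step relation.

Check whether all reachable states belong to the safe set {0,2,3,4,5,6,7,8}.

Allowed set {0,2,3,4,5,6,7,8}
Reachable = {0,2,3,4,5,6,7,8}
  0: ok
  2: ok
  3: ok
  4: ok
  5: ok
  6: ok
  7: ok
  8: ok

Answer: INVARIANT HOLDS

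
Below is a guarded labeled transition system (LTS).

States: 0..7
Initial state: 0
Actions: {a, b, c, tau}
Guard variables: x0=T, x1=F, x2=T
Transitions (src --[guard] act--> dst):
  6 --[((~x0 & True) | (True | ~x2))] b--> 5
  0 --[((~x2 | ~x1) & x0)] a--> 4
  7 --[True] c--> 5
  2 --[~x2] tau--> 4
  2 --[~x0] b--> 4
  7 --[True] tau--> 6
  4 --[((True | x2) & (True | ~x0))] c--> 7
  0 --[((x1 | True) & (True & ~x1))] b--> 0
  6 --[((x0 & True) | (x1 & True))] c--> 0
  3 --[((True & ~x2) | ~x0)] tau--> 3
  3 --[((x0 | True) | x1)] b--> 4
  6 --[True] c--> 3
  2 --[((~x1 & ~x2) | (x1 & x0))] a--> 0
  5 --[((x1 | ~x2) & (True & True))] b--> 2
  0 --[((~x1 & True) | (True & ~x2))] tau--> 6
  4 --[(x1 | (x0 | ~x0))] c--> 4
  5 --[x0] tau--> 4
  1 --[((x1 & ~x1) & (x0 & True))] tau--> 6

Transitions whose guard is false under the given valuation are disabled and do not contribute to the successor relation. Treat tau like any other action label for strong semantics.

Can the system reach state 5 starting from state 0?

12 transition(s) survive guard evaluation.
depth 0: {0}
depth 1: {4,6}  cumulative {0,4,6}
depth 2: {3,5,7}  cumulative {0,3,4,5,6,7}
Reach set: {0,3,4,5,6,7}
Path to 5: tau·b

Answer: REACHABLE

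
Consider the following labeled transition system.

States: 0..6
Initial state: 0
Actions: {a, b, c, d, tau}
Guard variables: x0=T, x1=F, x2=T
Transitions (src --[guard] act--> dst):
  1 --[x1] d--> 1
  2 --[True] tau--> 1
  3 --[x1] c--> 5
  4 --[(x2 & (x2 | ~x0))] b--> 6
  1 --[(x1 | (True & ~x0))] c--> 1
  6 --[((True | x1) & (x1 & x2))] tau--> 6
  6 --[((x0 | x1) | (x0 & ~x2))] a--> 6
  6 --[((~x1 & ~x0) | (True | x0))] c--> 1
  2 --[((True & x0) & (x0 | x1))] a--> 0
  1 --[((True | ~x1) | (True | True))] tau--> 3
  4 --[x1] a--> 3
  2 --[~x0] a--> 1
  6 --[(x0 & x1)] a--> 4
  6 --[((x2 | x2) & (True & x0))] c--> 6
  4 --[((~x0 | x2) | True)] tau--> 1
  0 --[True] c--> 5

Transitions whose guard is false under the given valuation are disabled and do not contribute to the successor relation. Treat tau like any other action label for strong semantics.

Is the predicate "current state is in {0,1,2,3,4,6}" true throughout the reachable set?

Answer: INVARIANT VIOLATED at state 5

Trace:
Safe = {0,1,2,3,4,6}
Reach set: {0,5}
  0: ok
  5: ✗ unsafe
counterexample path to 5: c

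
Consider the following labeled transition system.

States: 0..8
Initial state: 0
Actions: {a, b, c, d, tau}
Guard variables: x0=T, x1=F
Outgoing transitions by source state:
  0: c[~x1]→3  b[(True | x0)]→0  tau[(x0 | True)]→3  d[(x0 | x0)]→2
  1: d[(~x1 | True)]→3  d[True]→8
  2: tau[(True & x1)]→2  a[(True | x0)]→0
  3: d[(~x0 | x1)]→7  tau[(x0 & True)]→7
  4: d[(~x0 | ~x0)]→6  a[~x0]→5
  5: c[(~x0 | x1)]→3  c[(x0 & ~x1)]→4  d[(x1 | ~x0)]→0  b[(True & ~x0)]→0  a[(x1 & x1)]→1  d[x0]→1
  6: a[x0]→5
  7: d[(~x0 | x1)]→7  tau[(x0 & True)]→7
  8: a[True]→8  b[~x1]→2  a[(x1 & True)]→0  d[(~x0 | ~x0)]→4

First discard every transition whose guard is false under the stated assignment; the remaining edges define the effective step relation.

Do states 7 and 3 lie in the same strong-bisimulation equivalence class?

Refine partition for ~:
  round 0: {{0,1,2,3,4,5,6,7,8}}
  round 1: {{0},{1},{2,6},{3,7},{4},{5},{8}}
  round 2: {{0},{1},{2},{3,7},{4},{5},{6},{8}}
8 equivalence class(es) (converged in 3)
7∈{3,7}, 3∈{3,7}

Answer: BISIMILAR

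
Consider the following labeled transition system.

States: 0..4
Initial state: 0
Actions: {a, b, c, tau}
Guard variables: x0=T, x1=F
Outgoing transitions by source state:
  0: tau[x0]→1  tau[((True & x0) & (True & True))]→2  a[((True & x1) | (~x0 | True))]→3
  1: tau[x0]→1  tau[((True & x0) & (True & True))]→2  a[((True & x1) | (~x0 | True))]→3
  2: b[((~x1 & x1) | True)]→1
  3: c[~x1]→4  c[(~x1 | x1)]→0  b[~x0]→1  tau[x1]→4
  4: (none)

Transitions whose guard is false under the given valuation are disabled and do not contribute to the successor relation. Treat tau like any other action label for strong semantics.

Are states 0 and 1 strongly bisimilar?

Answer: BISIMILAR

Analysis:
Bisimulation quotient by refinement:
  P[0] = {{0,1,2,3,4}}
  P[1] = {{0,1},{2},{3},{4}}
Fixed point at round 2; 4 class(es).
[0]={0,1}  [1]={0,1}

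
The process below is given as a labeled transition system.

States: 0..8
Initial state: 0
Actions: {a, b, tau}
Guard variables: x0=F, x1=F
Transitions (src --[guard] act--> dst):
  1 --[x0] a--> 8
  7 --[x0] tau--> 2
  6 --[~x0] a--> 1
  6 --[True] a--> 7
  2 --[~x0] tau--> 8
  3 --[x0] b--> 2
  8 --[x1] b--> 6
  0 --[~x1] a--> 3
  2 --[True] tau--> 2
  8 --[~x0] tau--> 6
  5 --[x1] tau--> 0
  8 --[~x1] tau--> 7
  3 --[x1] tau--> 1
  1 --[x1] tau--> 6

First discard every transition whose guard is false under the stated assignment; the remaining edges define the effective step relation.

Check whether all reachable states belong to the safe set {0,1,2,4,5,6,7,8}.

Answer: INVARIANT VIOLATED at state 3

Analysis:
Inv-set: {0,1,2,4,5,6,7,8}
R = {0,3}
  0: ✓
  3: outside
reach 3 via a — violates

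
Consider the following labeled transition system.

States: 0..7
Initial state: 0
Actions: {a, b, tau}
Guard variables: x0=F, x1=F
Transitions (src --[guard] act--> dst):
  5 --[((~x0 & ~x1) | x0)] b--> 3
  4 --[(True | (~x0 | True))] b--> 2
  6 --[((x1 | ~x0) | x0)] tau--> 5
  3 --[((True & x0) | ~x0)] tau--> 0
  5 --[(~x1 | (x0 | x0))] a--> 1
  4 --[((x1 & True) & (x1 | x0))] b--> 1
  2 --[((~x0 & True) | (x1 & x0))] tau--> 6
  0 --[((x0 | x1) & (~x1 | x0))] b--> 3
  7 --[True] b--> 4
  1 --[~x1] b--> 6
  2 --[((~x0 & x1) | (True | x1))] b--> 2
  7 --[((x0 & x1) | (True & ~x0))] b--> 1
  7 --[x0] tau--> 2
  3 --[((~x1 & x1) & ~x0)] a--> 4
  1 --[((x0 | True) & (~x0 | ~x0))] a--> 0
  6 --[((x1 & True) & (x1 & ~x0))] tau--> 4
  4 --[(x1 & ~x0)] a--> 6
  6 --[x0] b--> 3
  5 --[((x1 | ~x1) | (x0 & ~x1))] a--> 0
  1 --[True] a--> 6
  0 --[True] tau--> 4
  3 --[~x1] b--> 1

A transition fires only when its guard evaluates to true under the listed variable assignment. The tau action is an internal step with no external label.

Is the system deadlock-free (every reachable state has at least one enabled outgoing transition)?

R = {0,1,2,3,4,5,6}
  0: tau→4  [1 exit(s)]
  1: a→0  a→6  b→6  [3 exit(s)]
  2: b→2  tau→6  [2 exit(s)]
  3: b→1  tau→0  [2 exit(s)]
  4: b→2  [1 exit(s)]
  5: a→0  a→1  b→3  [3 exit(s)]
  6: tau→5  [1 exit(s)]

Answer: DEADLOCK-FREE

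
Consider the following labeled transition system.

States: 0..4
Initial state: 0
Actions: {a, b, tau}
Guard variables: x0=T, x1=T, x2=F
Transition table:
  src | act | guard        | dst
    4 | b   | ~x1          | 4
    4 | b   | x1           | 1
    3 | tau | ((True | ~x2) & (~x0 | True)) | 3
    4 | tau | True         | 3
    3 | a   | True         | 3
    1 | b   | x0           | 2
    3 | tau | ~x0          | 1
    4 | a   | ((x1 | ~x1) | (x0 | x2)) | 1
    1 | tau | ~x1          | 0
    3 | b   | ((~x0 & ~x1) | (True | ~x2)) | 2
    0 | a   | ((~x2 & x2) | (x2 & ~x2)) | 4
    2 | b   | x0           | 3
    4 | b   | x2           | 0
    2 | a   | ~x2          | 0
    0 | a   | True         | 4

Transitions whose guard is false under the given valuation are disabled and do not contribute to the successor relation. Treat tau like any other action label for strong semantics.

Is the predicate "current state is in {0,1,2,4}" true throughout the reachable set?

Answer: INVARIANT VIOLATED at state 3

Trace:
Inv-set: {0,1,2,4}
Reachable = {0,1,2,3,4}
  0: ✓
  1: ✓
  2: ✓
  3: ✗ unsafe
  4: ✓
reach 3 via a·tau — violates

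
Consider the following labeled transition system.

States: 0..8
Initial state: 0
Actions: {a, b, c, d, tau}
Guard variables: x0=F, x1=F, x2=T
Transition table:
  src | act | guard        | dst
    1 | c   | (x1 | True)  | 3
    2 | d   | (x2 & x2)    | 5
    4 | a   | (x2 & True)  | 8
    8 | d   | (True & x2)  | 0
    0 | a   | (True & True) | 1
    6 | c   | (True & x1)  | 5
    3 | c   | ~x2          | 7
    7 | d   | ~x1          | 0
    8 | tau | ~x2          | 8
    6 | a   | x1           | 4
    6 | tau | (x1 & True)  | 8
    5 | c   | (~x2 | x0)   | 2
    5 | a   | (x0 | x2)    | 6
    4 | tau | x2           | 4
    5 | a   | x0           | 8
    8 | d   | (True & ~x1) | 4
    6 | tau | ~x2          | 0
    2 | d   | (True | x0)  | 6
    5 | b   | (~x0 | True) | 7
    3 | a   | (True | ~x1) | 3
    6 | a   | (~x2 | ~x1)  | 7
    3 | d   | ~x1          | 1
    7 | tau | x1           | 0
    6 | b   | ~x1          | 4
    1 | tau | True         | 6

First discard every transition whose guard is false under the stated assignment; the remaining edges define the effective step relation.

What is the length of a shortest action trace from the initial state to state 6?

Answer: 2

Analysis:
Breadth-first toward 6:
  L0 = {0}
  L1 = {1}
  L2 = {3,6}
6 enters at depth 2; path a·tau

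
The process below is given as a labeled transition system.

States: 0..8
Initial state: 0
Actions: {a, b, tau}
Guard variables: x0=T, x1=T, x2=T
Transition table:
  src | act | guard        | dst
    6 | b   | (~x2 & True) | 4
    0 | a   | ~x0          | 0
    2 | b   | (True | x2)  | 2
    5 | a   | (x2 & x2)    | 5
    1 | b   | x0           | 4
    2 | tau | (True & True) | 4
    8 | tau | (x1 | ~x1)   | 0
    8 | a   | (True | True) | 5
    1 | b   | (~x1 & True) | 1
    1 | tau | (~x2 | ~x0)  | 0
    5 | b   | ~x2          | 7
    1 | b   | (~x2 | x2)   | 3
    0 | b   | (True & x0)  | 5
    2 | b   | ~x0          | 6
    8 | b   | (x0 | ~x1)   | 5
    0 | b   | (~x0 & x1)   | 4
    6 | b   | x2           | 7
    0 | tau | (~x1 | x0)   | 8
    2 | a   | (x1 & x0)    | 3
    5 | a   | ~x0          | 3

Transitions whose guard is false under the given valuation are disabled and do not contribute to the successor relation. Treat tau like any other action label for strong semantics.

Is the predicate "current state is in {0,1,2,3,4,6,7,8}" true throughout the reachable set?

Answer: INVARIANT VIOLATED at state 5

Working:
Allowed set {0,1,2,3,4,6,7,8}
R = {0,5,8}
  0: ✓
  5: ✗ unsafe
  8: ✓
reach 5 via b — violates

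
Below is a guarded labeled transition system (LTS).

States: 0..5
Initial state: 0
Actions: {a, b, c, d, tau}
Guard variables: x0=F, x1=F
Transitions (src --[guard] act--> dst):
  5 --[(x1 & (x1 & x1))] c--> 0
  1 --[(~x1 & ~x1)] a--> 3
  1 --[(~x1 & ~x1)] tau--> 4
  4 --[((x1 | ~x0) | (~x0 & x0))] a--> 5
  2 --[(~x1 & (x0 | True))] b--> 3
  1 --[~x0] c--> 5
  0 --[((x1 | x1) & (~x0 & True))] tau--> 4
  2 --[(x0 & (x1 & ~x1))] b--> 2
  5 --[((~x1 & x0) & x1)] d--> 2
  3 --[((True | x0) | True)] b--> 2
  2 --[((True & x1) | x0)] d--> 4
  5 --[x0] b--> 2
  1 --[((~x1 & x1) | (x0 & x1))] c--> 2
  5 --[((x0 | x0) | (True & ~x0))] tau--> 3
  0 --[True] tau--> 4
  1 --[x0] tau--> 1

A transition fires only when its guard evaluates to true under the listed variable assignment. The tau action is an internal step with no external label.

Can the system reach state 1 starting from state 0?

8 transition(s) survive guard evaluation.
L0 = {0}
L1 = {4}  cumulative {0,4}
L2 = {5}  cumulative {0,4,5}
L3 = {3}  cumulative {0,3,4,5}
L4 = {2}  cumulative {0,2,3,4,5}
Reach set: {0,2,3,4,5}

Answer: UNREACHABLE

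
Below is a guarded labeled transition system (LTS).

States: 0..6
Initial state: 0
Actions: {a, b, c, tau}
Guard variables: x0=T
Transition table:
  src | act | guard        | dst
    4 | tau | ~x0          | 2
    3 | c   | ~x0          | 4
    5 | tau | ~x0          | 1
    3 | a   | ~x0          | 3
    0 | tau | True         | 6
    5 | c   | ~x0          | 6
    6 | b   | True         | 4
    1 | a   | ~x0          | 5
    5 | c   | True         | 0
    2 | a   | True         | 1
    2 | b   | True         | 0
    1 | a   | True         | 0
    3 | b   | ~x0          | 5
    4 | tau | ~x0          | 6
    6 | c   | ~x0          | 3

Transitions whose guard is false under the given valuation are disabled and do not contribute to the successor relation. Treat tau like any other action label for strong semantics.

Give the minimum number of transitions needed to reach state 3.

Answer: UNREACHABLE

Trace:
BFS to 3:
  L0 = {0}
  L1 = {6}
  L2 = {4}
3 never appears.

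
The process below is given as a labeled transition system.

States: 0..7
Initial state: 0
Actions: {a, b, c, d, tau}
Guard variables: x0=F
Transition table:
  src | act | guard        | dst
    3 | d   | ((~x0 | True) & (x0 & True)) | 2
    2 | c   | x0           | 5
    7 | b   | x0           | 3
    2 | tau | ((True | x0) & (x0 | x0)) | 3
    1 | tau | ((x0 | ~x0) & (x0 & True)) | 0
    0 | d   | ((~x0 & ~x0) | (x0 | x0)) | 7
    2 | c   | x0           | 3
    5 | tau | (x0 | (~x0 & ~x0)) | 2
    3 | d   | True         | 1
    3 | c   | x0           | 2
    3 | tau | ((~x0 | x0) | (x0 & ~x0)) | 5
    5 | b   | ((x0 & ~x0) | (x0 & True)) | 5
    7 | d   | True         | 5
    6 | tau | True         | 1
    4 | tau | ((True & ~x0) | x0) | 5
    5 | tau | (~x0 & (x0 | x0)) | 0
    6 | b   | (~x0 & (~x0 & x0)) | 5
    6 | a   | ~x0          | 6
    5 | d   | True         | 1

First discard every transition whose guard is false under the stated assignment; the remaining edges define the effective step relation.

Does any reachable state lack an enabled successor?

Reachable = {0,1,2,5,7}
  0: d→7  [1 out]
  1: ∅  [STUCK]
  2: ∅  [STUCK]
  5: d→1  tau→2  [2 out]
  7: d→5  [1 out]
trace reaching 1: d·d·d

Answer: DEADLOCK at state 1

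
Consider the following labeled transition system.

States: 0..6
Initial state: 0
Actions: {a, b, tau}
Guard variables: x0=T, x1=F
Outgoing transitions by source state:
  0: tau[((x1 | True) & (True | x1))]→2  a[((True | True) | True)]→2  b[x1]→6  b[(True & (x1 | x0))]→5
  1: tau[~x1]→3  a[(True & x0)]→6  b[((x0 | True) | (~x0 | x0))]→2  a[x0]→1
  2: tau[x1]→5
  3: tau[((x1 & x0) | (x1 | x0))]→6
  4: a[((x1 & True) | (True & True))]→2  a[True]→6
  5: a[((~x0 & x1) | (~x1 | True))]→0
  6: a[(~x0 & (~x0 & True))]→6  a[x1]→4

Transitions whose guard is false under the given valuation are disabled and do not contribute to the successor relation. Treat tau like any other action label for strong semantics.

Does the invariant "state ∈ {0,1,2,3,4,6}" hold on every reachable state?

Answer: INVARIANT VIOLATED at state 5

Trace:
Inv-set: {0,1,2,3,4,6}
Reach set: {0,2,5}
  0: ✓
  2: ✓
  5: ✗ unsafe
reach 5 via b — violates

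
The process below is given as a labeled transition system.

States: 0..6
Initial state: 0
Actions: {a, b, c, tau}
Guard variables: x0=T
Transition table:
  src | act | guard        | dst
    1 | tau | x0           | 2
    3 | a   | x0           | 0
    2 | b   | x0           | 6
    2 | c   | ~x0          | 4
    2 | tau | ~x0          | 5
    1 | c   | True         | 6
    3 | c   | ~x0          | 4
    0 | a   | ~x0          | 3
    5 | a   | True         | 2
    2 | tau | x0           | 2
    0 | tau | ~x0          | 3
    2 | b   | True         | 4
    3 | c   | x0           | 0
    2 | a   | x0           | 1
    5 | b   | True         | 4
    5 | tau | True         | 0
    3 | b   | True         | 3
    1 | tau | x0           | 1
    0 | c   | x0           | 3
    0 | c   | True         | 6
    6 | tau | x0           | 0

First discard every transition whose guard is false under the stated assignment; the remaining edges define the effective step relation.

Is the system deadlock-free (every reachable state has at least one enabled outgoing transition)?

Answer: DEADLOCK-FREE

Trace:
Reach set: {0,3,6}
  0: c→3  c→6  [2 exit(s)]
  3: a→0  b→3  c→0  [3 exit(s)]
  6: tau→0  [1 exit(s)]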